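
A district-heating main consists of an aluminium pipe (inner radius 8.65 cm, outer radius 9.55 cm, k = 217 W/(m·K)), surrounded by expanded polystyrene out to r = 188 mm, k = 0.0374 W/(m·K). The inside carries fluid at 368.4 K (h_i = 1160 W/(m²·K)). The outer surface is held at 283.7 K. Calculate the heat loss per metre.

Treat each layer as a resistance in series:
  R'_conv,in = 1/(2πr h) = 1/(2π·0.0865·1160) = 0.001586 m·K/W
  R'_aluminium = ln(0.0955/0.0865)/(2πk) = 0.09898/(2π·217) = 7.260×10^-5 m·K/W
  R'_expanded polystyrene = ln(0.188/0.0955)/(2πk) = 0.6773/(2π·0.0374) = 2.882 m·K/W
ΣR = 0.001586 + 7.260×10^-5 + 2.882 = 2.884 m·K/W
Q' = ΔT/ΣR = (368.4 K − 283.7 K)/2.884 = 29.4 W/m

Q' = 29.4 W/m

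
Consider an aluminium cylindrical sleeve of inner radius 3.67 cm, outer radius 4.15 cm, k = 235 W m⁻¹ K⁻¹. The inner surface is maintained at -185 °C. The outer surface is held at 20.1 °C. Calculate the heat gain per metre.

Q' = 2πk·ΔT/ln(r₂/r₁) = 2π × 235 × 205.1 / ln(0.0415/0.0367) = 2.46×10^6 W/m

Q' = 2460 kW/m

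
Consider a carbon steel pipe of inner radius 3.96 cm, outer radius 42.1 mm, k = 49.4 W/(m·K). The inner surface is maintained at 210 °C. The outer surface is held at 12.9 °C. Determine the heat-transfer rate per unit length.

Q' = 2πk·ΔT/ln(r₂/r₁) = 2π × 49.4 × 197.1 / ln(0.0421/0.0396) = 9.99×10^5 W/m

Q' = 9.99×10^5 W/m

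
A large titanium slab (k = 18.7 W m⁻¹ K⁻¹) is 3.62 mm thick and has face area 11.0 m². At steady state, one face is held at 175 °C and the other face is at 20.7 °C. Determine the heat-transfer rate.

Q = kA·ΔT/L = 18.7 × 11.0 × |175 °C − 20.7 °C| / 0.00362 = 8.77×10^6 W

Q = 8770 kW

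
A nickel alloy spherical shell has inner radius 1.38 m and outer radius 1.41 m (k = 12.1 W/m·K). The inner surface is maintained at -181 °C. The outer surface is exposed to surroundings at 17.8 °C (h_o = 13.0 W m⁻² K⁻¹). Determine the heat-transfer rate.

Q = 62500 W

Resistance network (inner→outer):
  R_nickel alloy = (1/1.38 − 1/1.41)/(4πk) = 0.01542/(4π·12.1) = 1.014×10^-4 K/W
  R_conv,out = 1/(4πr²h) = 1/(4π·1.41²·13.0) = 0.003079 K/W
ΣR = 1.014×10^-4 + 0.003079 = 0.003180 K/W
Q = ΔT/ΣR = (-181 °C − 17.8 °C)/0.003180 = -62500 W
(Negative Q ⇒ heat flows inward; heat gain = 62500 W.)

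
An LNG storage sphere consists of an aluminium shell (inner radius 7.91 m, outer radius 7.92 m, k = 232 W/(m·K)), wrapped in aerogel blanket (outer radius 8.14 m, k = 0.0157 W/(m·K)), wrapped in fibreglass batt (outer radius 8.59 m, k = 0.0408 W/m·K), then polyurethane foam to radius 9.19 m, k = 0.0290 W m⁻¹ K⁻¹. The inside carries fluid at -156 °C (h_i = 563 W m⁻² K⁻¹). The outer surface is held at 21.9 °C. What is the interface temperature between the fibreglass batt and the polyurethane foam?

Resistance network (inner→outer):
  R_conv,in = 1/(4πr²h) = 1/(4π·7.91²·563) = 2.259×10^-6 K/W
  R_aluminium = (1/7.91 − 1/7.92)/(4πk) = 1.596×10^-4/(4π·232) = 5.475×10^-8 K/W
  R_aerogel blanket = (1/7.92 − 1/8.14)/(4πk) = 0.003413/(4π·0.0157) = 0.01730 K/W
  R_fibreglass batt = (1/8.14 − 1/8.59)/(4πk) = 0.006436/(4π·0.0408) = 0.01255 K/W
  R_polyurethane foam = (1/8.59 − 1/9.19)/(4πk) = 0.007601/(4π·0.0290) = 0.02086 K/W
ΣR = 2.259×10^-6 + 5.475×10^-8 + 0.01730 + 0.01255 + 0.02086 = 0.05071 K/W
Q = ΔT/ΣR = (-156 °C − 21.9 °C)/0.05071 = -3508 W
From the inner boundary to the fibreglass batt/polyurethane foam interface, ΣR_partial = 0.02985 K/W.
T_interface = T_in − Q·ΣR_partial = -156 °C − (-3508)(0.02985) = -51.3 °C

T = -51.3 °C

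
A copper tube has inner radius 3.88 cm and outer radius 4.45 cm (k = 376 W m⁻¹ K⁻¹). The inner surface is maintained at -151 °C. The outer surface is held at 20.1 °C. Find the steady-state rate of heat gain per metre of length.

Q' = 2πk·ΔT/ln(r₂/r₁) = 2π × 376 × 171.1 / ln(0.0445/0.0388) = 2.95×10^6 W/m

Q' = 2.95×10^6 W/m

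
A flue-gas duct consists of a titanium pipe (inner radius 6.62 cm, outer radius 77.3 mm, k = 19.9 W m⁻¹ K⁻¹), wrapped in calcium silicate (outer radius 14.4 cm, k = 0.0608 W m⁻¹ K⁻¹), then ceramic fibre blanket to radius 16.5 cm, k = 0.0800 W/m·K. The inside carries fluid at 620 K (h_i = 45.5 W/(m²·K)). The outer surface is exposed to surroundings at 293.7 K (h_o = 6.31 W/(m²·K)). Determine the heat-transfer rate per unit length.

Treat each layer as a resistance in series:
  R'_conv,in = 1/(2πr h) = 1/(2π·0.0662·45.5) = 0.05284 m·K/W
  R'_titanium = ln(0.0773/0.0662)/(2πk) = 0.1550/(2π·19.9) = 0.001240 m·K/W
  R'_calcium silicate = ln(0.144/0.0773)/(2πk) = 0.6221/(2π·0.0608) = 1.629 m·K/W
  R'_ceramic fibre blanket = ln(0.165/0.144)/(2πk) = 0.1361/(2π·0.0800) = 0.2708 m·K/W
  R'_conv,out = 1/(2πr h) = 1/(2π·0.165·6.31) = 0.1529 m·K/W
ΣR = 0.05284 + 0.001240 + 1.629 + 0.2708 + 0.1529 = 2.107 m·K/W
Q' = ΔT/ΣR = (620 K − 293.7 K)/2.107 = 155 W/m

Q' = 155 W/m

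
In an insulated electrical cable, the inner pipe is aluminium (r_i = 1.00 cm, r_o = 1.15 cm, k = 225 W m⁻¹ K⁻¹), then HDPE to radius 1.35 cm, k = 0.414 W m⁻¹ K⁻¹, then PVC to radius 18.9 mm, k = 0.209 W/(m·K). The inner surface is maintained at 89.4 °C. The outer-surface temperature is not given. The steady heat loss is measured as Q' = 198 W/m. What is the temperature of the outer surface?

Sum the resistances:
  R'_aluminium = ln(0.0115/0.0100)/(2πk) = 0.1398/(2π·225) = 9.886×10^-5 m·K/W
  R'_HDPE = ln(0.0135/0.0115)/(2πk) = 0.1603/(2π·0.414) = 0.06164 m·K/W
  R'_PVC = ln(0.0189/0.0135)/(2πk) = 0.3365/(2π·0.209) = 0.2562 m·K/W
ΣR = 0.3180 m·K/W
ΔT = Q'·ΣR = 198 × 0.3180 = 62.96 K
Heat flows outward, so T_out = T_in − ΔT = 89.4 − 62.96 = 26.4 °C

T_out = 26.4 °C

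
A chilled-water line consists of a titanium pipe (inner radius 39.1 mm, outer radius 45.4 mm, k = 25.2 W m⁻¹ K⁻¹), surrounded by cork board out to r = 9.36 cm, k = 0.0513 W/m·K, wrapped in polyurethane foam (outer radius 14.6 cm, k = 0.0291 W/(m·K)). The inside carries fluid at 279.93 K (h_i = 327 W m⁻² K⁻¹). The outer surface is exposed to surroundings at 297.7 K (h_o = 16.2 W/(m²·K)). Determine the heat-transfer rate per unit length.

Q' = 3.74 W/m

Treat each layer as a resistance in series:
  R'_conv,in = 1/(2πr h) = 1/(2π·0.0391·327) = 0.01245 m·K/W
  R'_titanium = ln(0.0454/0.0391)/(2πk) = 0.1494/(2π·25.2) = 9.435×10^-4 m·K/W
  R'_cork board = ln(0.0936/0.0454)/(2πk) = 0.7235/(2π·0.0513) = 2.245 m·K/W
  R'_polyurethane foam = ln(0.146/0.0936)/(2πk) = 0.4446/(2π·0.0291) = 2.431 m·K/W
  R'_conv,out = 1/(2πr h) = 1/(2π·0.146·16.2) = 0.06729 m·K/W
ΣR = 0.01245 + 9.435×10^-4 + 2.245 + 2.431 + 0.06729 = 4.757 m·K/W
Q' = ΔT/ΣR = (279.93 K − 297.7 K)/4.757 = -3.74 W/m
(Negative Q' ⇒ heat flows inward; heat gain = 3.74 W/m.)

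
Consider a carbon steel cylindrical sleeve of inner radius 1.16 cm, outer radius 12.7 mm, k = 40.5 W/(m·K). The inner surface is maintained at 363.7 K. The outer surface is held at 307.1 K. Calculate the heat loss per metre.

Q' = 2πk·ΔT/ln(r₂/r₁) = 2π × 40.5 × 56.6 / ln(0.0127/0.0116) = 1.59×10^5 W/m

Q' = 1.59×10^5 W/m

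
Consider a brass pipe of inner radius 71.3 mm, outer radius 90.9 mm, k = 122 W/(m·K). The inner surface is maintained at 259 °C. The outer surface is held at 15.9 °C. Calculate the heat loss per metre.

Q' = 767 kW/m

Q' = 2πk·ΔT/ln(r₂/r₁) = 2π × 122 × 243.1 / ln(0.0909/0.0713) = 7.67×10^5 W/m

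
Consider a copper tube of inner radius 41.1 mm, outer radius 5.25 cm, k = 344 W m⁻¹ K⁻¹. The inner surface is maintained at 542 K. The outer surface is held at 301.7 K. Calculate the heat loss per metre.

Q' = 2.12×10^6 W/m

Q' = 2πk·ΔT/ln(r₂/r₁) = 2π × 344 × 240.3 / ln(0.0525/0.0411) = 2.12×10^6 W/m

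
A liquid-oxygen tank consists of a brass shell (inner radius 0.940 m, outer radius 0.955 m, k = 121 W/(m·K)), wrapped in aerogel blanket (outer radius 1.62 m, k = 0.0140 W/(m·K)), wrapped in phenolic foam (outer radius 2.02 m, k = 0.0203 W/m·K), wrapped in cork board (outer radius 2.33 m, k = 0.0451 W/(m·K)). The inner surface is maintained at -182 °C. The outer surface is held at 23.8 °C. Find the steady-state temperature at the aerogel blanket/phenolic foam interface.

Treat each layer as a resistance in series:
  R_brass = (1/0.940 − 1/0.955)/(4πk) = 0.01671/(4π·121) = 1.099×10^-5 K/W
  R_aerogel blanket = (1/0.955 − 1/1.62)/(4πk) = 0.4298/(4π·0.0140) = 2.443 K/W
  R_phenolic foam = (1/1.62 − 1/2.02)/(4πk) = 0.1222/(4π·0.0203) = 0.4792 K/W
  R_cork board = (1/2.02 − 1/2.33)/(4πk) = 0.06586/(4π·0.0451) = 0.1162 K/W
ΣR = 1.099×10^-5 + 2.443 + 0.4792 + 0.1162 = 3.038 K/W
Q = ΔT/ΣR = (-182 °C − 23.8 °C)/3.038 = -67.74 W
From the inner boundary to the aerogel blanket/phenolic foam interface, ΣR_partial = 2.443 K/W.
T_interface = T_in − Q·ΣR_partial = -182 °C − (-67.74)(2.443) = -16.5 °C

T = -16.5 °C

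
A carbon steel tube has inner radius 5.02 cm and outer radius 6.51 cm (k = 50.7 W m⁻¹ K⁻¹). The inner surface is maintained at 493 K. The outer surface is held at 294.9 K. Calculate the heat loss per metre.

Q' = 243 kW/m

Q' = 2πk·ΔT/ln(r₂/r₁) = 2π × 50.7 × 198.1 / ln(0.0651/0.0502) = 2.43×10^5 W/m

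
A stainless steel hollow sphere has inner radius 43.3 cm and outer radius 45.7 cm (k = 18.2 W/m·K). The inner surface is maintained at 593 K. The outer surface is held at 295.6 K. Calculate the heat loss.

Q = 561 kW

Q = 4πk·ΔT/(1/r₁ − 1/r₂) = 4π × 18.2 × 297.4 / (1/0.433 − 1/0.457) = 5.61×10^5 W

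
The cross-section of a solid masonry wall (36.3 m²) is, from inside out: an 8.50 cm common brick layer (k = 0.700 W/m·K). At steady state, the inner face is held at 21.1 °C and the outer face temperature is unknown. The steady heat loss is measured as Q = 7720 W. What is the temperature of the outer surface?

Sum the resistances:
  R_common brick = L/(kA) = 0.0850/(0.700·36.3) = 0.003345 K/W
ΣR = 0.003345 K/W
ΔT = Q·ΣR = 7720 × 0.003345 = 25.82 K
Heat flows outward, so T_out = T_in − ΔT = 21.1 − 25.82 = -4.72 °C

T_out = -4.72 °C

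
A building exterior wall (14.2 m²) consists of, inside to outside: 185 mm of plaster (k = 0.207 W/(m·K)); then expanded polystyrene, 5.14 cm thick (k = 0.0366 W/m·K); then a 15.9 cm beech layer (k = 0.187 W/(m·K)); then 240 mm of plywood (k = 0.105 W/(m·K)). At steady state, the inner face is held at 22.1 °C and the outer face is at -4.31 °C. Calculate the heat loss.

Q = 69.0 W

Treat each layer as a resistance in series:
  R_plaster = L/(kA) = 0.185/(0.207·14.2) = 0.06294 K/W
  R_expanded polystyrene = L/(kA) = 0.0514/(0.0366·14.2) = 0.09890 K/W
  R_beech = L/(kA) = 0.159/(0.187·14.2) = 0.05988 K/W
  R_plywood = L/(kA) = 0.240/(0.105·14.2) = 0.1610 K/W
ΣR = 0.06294 + 0.09890 + 0.05988 + 0.1610 = 0.3827 K/W
Q = ΔT/ΣR = (22.1 °C − -4.31 °C)/0.3827 = 69.0 W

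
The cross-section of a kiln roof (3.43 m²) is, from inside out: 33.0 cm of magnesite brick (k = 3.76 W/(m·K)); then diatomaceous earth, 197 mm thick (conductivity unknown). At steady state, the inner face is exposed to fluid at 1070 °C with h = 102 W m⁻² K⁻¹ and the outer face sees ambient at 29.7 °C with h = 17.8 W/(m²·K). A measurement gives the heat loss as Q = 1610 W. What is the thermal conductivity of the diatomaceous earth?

ΣR = ΔT/Q = |1070 − 29.7|/1610 = 0.6461 K/W
Known resistances:
  R_conv,in = 1/(hA) = 1/(102·3.43) = 0.002858 K/W
  R_magnesite brick = L/(kA) = 0.330/(3.76·3.43) = 0.02559 K/W
  R_conv,out = 1/(hA) = 1/(17.8·3.43) = 0.01638 K/W
R_diatomaceous earth = ΣR − ΣR_known = 0.6461 − 0.04483 = 0.6013 K/W
L/(kA) = 0.6013 ⇒ k = 0.197/(0.6013·3.43) = 0.0955 W/m·K

k = 0.0955 W/m·K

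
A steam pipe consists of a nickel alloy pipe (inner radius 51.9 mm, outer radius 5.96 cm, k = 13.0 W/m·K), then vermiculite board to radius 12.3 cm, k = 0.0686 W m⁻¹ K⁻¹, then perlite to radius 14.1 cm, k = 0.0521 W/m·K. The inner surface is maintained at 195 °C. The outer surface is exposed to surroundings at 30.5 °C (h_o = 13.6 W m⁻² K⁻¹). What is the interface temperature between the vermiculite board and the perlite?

T = 68.2 °C

Treat each layer as a resistance in series:
  R'_nickel alloy = ln(0.0596/0.0519)/(2πk) = 0.1383/(2π·13.0) = 0.001694 m·K/W
  R'_vermiculite board = ln(0.123/0.0596)/(2πk) = 0.7245/(2π·0.0686) = 1.681 m·K/W
  R'_perlite = ln(0.141/0.123)/(2πk) = 0.1366/(2π·0.0521) = 0.4172 m·K/W
  R'_conv,out = 1/(2πr h) = 1/(2π·0.141·13.6) = 0.08300 m·K/W
ΣR = 0.001694 + 1.681 + 0.4172 + 0.08300 = 2.183 m·K/W
Q' = ΔT/ΣR = (195 °C − 30.5 °C)/2.183 = 75.36 W/m
From the inner boundary to the vermiculite board/perlite interface, ΣR_partial = 1.683 m·K/W.
T_interface = T_in − Q'·ΣR_partial = 195 °C − (75.36)(1.683) = 68.2 °C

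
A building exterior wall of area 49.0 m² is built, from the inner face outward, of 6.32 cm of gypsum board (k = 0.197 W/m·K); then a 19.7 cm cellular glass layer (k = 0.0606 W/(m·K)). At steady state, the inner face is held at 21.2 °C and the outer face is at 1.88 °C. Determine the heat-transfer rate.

Q = 265 W

Treat each layer as a resistance in series:
  R_gypsum board = L/(kA) = 0.0632/(0.197·49.0) = 0.006547 K/W
  R_cellular glass = L/(kA) = 0.197/(0.0606·49.0) = 0.06634 K/W
ΣR = 0.006547 + 0.06634 = 0.07289 K/W
Q = ΔT/ΣR = (21.2 °C − 1.88 °C)/0.07289 = 265 W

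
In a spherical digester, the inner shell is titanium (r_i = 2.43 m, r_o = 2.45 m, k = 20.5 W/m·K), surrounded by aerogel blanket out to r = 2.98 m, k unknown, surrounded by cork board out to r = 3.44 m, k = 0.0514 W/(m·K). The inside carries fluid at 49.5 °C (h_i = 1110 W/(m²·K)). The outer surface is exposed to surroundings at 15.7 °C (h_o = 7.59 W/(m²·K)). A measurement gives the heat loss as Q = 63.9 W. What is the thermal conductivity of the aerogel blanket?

ΣR = ΔT/Q = |49.5 − 15.7|/63.9 = 0.5290 K/W
Known resistances:
  R_conv,in = 1/(4πr²h) = 1/(4π·2.43²·1110) = 1.214×10^-5 K/W
  R_titanium = (1/2.43 − 1/2.45)/(4πk) = 0.003359/(4π·20.5) = 1.304×10^-5 K/W
  R_cork board = (1/2.98 − 1/3.44)/(4πk) = 0.04487/(4π·0.0514) = 0.06947 K/W
  R_conv,out = 1/(4πr²h) = 1/(4π·3.44²·7.59) = 8.860×10^-4 K/W
R_aerogel blanket = ΣR − ΣR_known = 0.5290 − 0.07038 = 0.4586 K/W
(1/r₁−1/r₂)/(4πk) = 0.4586 ⇒ k = 0.07259/(4π·0.4586) = 0.0126 W/m·K

k = 0.0126 W/m·K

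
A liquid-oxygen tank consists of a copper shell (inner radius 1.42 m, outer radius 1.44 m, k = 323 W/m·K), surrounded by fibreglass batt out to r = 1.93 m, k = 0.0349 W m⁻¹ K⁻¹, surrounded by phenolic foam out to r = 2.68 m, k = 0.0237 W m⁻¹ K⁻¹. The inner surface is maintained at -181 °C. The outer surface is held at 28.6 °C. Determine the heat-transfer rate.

Series thermal resistances, inner to outer:
  R_copper = (1/1.42 − 1/1.44)/(4πk) = 0.009781/(4π·323) = 2.410×10^-6 K/W
  R_fibreglass batt = (1/1.44 − 1/1.93)/(4πk) = 0.1763/(4π·0.0349) = 0.4020 K/W
  R_phenolic foam = (1/1.93 − 1/2.68)/(4πk) = 0.1450/(4π·0.0237) = 0.4869 K/W
ΣR = 2.410×10^-6 + 0.4020 + 0.4869 = 0.8889 K/W
Q = ΔT/ΣR = (-181 °C − 28.6 °C)/0.8889 = -236 W
(Negative Q ⇒ heat flows inward; heat gain = 236 W.)

Q = 236 W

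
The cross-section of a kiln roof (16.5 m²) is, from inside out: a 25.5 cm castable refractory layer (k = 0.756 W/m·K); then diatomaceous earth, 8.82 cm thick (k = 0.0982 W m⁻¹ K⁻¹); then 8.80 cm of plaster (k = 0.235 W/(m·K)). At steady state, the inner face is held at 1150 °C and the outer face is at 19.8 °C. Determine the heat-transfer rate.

Treat each layer as a resistance in series:
  R_castable refractory = L/(kA) = 0.255/(0.756·16.5) = 0.02044 K/W
  R_diatomaceous earth = L/(kA) = 0.0882/(0.0982·16.5) = 0.05443 K/W
  R_plaster = L/(kA) = 0.0880/(0.235·16.5) = 0.02270 K/W
ΣR = 0.02044 + 0.05443 + 0.02270 = 0.09757 K/W
Q = ΔT/ΣR = (1150 °C − 19.8 °C)/0.09757 = 11600 W

Q = 11600 W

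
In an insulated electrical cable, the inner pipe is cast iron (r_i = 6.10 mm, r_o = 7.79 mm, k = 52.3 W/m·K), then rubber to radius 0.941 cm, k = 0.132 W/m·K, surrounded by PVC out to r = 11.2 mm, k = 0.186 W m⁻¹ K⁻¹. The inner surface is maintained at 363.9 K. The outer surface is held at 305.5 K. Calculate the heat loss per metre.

Resistance network (inner→outer):
  R'_cast iron = ln(0.00779/0.00610)/(2πk) = 0.2446/(2π·52.3) = 7.442×10^-4 m·K/W
  R'_rubber = ln(0.00941/0.00779)/(2πk) = 0.1889/(2π·0.132) = 0.2278 m·K/W
  R'_PVC = ln(0.0112/0.00941)/(2πk) = 0.1741/(2π·0.186) = 0.1490 m·K/W
ΣR = 7.442×10^-4 + 0.2278 + 0.1490 = 0.3775 m·K/W
Q' = ΔT/ΣR = (363.9 K − 305.5 K)/0.3775 = 155 W/m

Q' = 155 W/m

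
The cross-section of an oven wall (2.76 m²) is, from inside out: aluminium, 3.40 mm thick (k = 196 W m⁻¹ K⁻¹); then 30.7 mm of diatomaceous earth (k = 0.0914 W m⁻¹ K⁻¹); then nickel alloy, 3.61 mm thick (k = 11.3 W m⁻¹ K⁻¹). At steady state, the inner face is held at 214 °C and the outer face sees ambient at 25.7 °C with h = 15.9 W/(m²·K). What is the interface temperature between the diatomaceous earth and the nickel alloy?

Treat each layer as a resistance in series:
  R_aluminium = L/(kA) = 0.00340/(196·2.76) = 6.285×10^-6 K/W
  R_diatomaceous earth = L/(kA) = 0.0307/(0.0914·2.76) = 0.1217 K/W
  R_nickel alloy = L/(kA) = 0.00361/(11.3·2.76) = 1.157×10^-4 K/W
  R_conv,out = 1/(hA) = 1/(15.9·2.76) = 0.02279 K/W
ΣR = 6.285×10^-6 + 0.1217 + 1.157×10^-4 + 0.02279 = 0.1446 K/W
Q = ΔT/ΣR = (214 °C − 25.7 °C)/0.1446 = 1302 W
From the inner boundary to the diatomaceous earth/nickel alloy interface, ΣR_partial = 0.1217 K/W.
T_interface = T_in − Q·ΣR_partial = 214 °C − (1302)(0.1217) = 55.5 °C

T = 55.5 °C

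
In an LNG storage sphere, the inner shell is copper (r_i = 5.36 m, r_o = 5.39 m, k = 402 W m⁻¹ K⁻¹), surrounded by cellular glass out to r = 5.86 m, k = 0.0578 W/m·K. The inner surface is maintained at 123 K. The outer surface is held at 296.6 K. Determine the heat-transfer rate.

Treat each layer as a resistance in series:
  R_copper = (1/5.36 − 1/5.39)/(4πk) = 0.001038/(4π·402) = 2.056×10^-7 K/W
  R_cellular glass = (1/5.39 − 1/5.86)/(4πk) = 0.01488/(4π·0.0578) = 0.02049 K/W
ΣR = 2.056×10^-7 + 0.02049 = 0.02049 K/W
Q = ΔT/ΣR = (123 K − 296.6 K)/0.02049 = -8470 W
(Negative Q ⇒ heat flows inward; heat gain = 8470 W.)

Q = 8.47 kW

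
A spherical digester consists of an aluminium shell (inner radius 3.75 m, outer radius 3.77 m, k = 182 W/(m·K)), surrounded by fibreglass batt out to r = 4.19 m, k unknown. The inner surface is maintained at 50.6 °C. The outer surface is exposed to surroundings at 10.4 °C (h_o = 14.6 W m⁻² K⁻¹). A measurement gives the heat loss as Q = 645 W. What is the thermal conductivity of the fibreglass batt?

ΣR = ΔT/Q = |50.6 − 10.4|/645 = 0.06233 K/W
Known resistances:
  R_aluminium = (1/3.75 − 1/3.77)/(4πk) = 0.001415/(4π·182) = 6.186×10^-7 K/W
  R_conv,out = 1/(4πr²h) = 1/(4π·4.19²·14.6) = 3.105×10^-4 K/W
R_fibreglass batt = ΣR − ΣR_known = 0.06233 − 3.111×10^-4 = 0.06202 K/W
(1/r₁−1/r₂)/(4πk) = 0.06202 ⇒ k = 0.02659/(4π·0.06202) = 0.0341 W/m·K

k = 0.0341 W/m·K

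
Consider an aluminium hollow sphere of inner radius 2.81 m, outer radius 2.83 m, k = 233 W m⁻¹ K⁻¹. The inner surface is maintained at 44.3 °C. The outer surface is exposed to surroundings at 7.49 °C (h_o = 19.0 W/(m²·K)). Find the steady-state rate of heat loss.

Q = 70.3 kW

Series thermal resistances, inner to outer:
  R_aluminium = (1/2.81 − 1/2.83)/(4πk) = 0.002515/(4π·233) = 8.590×10^-7 K/W
  R_conv,out = 1/(4πr²h) = 1/(4π·2.83²·19.0) = 5.230×10^-4 K/W
ΣR = 8.590×10^-7 + 5.230×10^-4 = 5.239×10^-4 K/W
Q = ΔT/ΣR = (44.3 °C − 7.49 °C)/5.239×10^-4 = 70300 W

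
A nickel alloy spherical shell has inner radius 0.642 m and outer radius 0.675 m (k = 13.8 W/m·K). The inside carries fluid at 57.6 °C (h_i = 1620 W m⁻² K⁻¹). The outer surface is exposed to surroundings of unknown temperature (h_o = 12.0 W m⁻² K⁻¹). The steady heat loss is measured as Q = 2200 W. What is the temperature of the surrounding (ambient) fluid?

T_out = 24.4 °C

Sum the resistances:
  R_conv,in = 1/(4πr²h) = 1/(4π·0.642²·1620) = 1.192×10^-4 K/W
  R_nickel alloy = (1/0.642 − 1/0.675)/(4πk) = 0.07615/(4π·13.8) = 4.391×10^-4 K/W
  R_conv,out = 1/(4πr²h) = 1/(4π·0.675²·12.0) = 0.01455 K/W
ΣR = 0.01511 K/W
ΔT = Q·ΣR = 2200 × 0.01511 = 33.24 K
Heat flows outward, so T_out = T_in − ΔT = 57.6 − 33.24 = 24.4 °C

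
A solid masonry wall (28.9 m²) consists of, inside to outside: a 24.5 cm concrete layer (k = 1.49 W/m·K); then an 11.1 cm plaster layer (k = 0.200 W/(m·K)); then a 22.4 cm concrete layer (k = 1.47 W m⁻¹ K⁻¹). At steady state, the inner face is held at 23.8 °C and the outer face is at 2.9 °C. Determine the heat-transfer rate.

Q = 693 W

Treat each layer as a resistance in series:
  R_concrete = L/(kA) = 0.245/(1.49·28.9) = 0.005690 K/W
  R_plaster = L/(kA) = 0.111/(0.200·28.9) = 0.01920 K/W
  R_concrete = L/(kA) = 0.224/(1.47·28.9) = 0.005273 K/W
ΣR = 0.005690 + 0.01920 + 0.005273 = 0.03016 K/W
Q = ΔT/ΣR = (23.8 °C − 2.9 °C)/0.03016 = 693 W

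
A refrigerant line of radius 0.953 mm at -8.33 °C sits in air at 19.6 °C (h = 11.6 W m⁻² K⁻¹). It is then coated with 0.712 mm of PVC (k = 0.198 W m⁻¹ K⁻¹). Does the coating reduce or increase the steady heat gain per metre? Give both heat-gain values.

increases: 1.94 → 3.21 W/m

Critical radius for a cylinder: r_cr = k/h = 0.0171 m = 1.71 cm.
Outer radius after coating: r₂ = 9.53×10^-4 + 7.12×10^-4 = 0.001665 m.
Since r₁ < r_cr and r₂ ≤ r_cr, the coating moves toward the maximum at r_cr — heat gain rises.
Bare: R = 1/(2πr₁h) = 14.40 m·K/W; Q = 27.93/14.40 = 1.94 W/m.
Coated: R = R_cond + R_conv = 8.689 m·K/W; Q = 27.93/8.689 = 3.21 W/m.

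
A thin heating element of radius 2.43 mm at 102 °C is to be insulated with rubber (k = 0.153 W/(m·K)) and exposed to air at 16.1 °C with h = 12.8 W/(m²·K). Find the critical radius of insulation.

For a cylinder, r_cr = k_ins/h = 0.153/12.8 = 0.0120 m = 1.20 cm

r_cr = 1.20 cm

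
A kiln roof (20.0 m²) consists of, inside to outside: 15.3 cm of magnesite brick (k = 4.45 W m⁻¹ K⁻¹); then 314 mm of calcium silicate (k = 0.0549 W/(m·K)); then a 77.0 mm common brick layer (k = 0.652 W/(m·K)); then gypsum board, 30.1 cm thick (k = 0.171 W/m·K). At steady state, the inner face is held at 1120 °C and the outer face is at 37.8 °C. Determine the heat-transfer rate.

Q = 2840 W

Treat each layer as a resistance in series:
  R_magnesite brick = L/(kA) = 0.153/(4.45·20.0) = 0.001719 K/W
  R_calcium silicate = L/(kA) = 0.314/(0.0549·20.0) = 0.2860 K/W
  R_common brick = L/(kA) = 0.0770/(0.652·20.0) = 0.005905 K/W
  R_gypsum board = L/(kA) = 0.301/(0.171·20.0) = 0.08801 K/W
ΣR = 0.001719 + 0.2860 + 0.005905 + 0.08801 = 0.3816 K/W
Q = ΔT/ΣR = (1120 °C − 37.8 °C)/0.3816 = 2840 W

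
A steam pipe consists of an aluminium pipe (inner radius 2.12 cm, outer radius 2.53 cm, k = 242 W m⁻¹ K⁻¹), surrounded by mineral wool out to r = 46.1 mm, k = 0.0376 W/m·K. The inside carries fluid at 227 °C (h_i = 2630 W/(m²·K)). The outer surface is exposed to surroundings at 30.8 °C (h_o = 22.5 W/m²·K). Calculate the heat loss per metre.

Q' = 72.8 W/m

Resistance network (inner→outer):
  R'_conv,in = 1/(2πr h) = 1/(2π·0.0212·2630) = 0.002854 m·K/W
  R'_aluminium = ln(0.0253/0.0212)/(2πk) = 0.1768/(2π·242) = 1.163×10^-4 m·K/W
  R'_mineral wool = ln(0.0461/0.0253)/(2πk) = 0.6000/(2π·0.0376) = 2.540 m·K/W
  R'_conv,out = 1/(2πr h) = 1/(2π·0.0461·22.5) = 0.1534 m·K/W
ΣR = 0.002854 + 1.163×10^-4 + 2.540 + 0.1534 = 2.696 m·K/W
Q' = ΔT/ΣR = (227 °C − 30.8 °C)/2.696 = 72.8 W/m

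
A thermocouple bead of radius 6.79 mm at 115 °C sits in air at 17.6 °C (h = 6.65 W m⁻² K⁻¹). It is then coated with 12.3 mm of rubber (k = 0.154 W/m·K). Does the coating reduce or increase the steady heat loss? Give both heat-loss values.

Critical radius for a sphere: r_cr = 2k/h = 0.0463 m = 4.63 cm.
Outer radius after coating: r₂ = 0.00679 + 0.0123 = 0.01909 m.
Since r₁ < r_cr and r₂ ≤ r_cr, the coating moves toward the maximum at r_cr — heat loss rises.
Bare: R = 1/(4πr₁²h) = 259.6 K/W; Q = 97.4/259.6 = 0.375 W.
Coated: R = R_cond + R_conv = 81.87 K/W; Q = 97.4/81.87 = 1.19 W.

increases: 0.375 → 1.19 W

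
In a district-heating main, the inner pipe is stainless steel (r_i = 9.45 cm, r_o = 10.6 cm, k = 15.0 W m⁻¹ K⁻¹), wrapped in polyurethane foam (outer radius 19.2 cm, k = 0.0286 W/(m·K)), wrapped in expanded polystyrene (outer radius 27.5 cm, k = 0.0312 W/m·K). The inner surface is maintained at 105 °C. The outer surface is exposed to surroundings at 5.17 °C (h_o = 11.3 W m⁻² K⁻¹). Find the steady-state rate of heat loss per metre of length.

Q' = 19.2 W/m

Series thermal resistances, inner to outer:
  R'_stainless steel = ln(0.106/0.0945)/(2πk) = 0.1148/(2π·15.0) = 0.001218 m·K/W
  R'_polyurethane foam = ln(0.192/0.106)/(2πk) = 0.5941/(2π·0.0286) = 3.306 m·K/W
  R'_expanded polystyrene = ln(0.275/0.192)/(2πk) = 0.3593/(2π·0.0312) = 1.833 m·K/W
  R'_conv,out = 1/(2πr h) = 1/(2π·0.275·11.3) = 0.05122 m·K/W
ΣR = 0.001218 + 3.306 + 1.833 + 0.05122 = 5.191 m·K/W
Q' = ΔT/ΣR = (105 °C − 5.17 °C)/5.191 = 19.2 W/m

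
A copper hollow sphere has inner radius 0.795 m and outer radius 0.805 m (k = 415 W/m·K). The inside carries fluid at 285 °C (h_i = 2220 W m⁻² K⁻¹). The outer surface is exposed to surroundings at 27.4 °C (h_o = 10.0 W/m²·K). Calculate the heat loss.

Q = 20.9 kW

Treat each layer as a resistance in series:
  R_conv,in = 1/(4πr²h) = 1/(4π·0.795²·2220) = 5.672×10^-5 K/W
  R_copper = (1/0.795 − 1/0.805)/(4πk) = 0.01563/(4π·415) = 2.996×10^-6 K/W
  R_conv,out = 1/(4πr²h) = 1/(4π·0.805²·10.0) = 0.01228 K/W
ΣR = 5.672×10^-5 + 2.996×10^-6 + 0.01228 = 0.01234 K/W
Q = ΔT/ΣR = (285 °C − 27.4 °C)/0.01234 = 20900 W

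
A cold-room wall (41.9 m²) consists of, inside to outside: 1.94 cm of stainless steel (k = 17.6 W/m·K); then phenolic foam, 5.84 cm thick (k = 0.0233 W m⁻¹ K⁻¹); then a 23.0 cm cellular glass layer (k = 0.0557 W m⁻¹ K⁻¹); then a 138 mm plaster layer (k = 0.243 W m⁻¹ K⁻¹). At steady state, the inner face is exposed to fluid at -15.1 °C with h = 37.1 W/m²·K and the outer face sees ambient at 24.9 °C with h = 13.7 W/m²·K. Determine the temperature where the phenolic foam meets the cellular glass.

Series thermal resistances, inner to outer:
  R_conv,in = 1/(hA) = 1/(37.1·41.9) = 6.433×10^-4 K/W
  R_stainless steel = L/(kA) = 0.0194/(17.6·41.9) = 2.631×10^-5 K/W
  R_phenolic foam = L/(kA) = 0.0584/(0.0233·41.9) = 0.05982 K/W
  R_cellular glass = L/(kA) = 0.230/(0.0557·41.9) = 0.09855 K/W
  R_plaster = L/(kA) = 0.138/(0.243·41.9) = 0.01355 K/W
  R_conv,out = 1/(hA) = 1/(13.7·41.9) = 0.001742 K/W
ΣR = 6.433×10^-4 + 2.631×10^-5 + 0.05982 + 0.09855 + 0.01355 + 0.001742 = 0.1743 K/W
Q = ΔT/ΣR = (-15.1 °C − 24.9 °C)/0.1743 = -229.5 W
From the inner boundary to the phenolic foam/cellular glass interface, ΣR_partial = 0.06049 K/W.
T_interface = T_in − Q·ΣR_partial = -15.1 °C − (-229.5)(0.06049) = -1.22 °C

T = -1.22 °C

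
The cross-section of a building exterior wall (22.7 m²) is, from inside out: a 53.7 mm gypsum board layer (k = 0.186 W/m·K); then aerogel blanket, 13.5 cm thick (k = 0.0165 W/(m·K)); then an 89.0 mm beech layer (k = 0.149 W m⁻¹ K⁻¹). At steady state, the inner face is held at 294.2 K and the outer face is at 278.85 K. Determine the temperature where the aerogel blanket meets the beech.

T = 279.86 K

Resistance network (inner→outer):
  R_gypsum board = L/(kA) = 0.0537/(0.186·22.7) = 0.01272 K/W
  R_aerogel blanket = L/(kA) = 0.135/(0.0165·22.7) = 0.3604 K/W
  R_beech = L/(kA) = 0.0890/(0.149·22.7) = 0.02631 K/W
ΣR = 0.01272 + 0.3604 + 0.02631 = 0.3994 K/W
Q = ΔT/ΣR = (294.2 K − 278.85 K)/0.3994 = 38.43 W
From the inner boundary to the aerogel blanket/beech interface, ΣR_partial = 0.3731 K/W.
T_interface = T_in − Q·ΣR_partial = 294.2 K − (38.43)(0.3731) = 279.86 K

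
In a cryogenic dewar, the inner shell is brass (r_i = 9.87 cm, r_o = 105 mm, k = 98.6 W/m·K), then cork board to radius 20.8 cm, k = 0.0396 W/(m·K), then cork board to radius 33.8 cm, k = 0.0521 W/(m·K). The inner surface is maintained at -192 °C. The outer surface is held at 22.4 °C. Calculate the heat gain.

Q = 17.4 W

Series thermal resistances, inner to outer:
  R_brass = (1/0.0987 − 1/0.105)/(4πk) = 0.6079/(4π·98.6) = 4.906×10^-4 K/W
  R_cork board = (1/0.105 − 1/0.208)/(4πk) = 4.716/(4π·0.0396) = 9.477 K/W
  R_cork board = (1/0.208 − 1/0.338)/(4πk) = 1.849/(4π·0.0521) = 2.824 K/W
ΣR = 4.906×10^-4 + 9.477 + 2.824 = 12.30 K/W
Q = ΔT/ΣR = (-192 °C − 22.4 °C)/12.30 = -17.4 W
(Negative Q ⇒ heat flows inward; heat gain = 17.4 W.)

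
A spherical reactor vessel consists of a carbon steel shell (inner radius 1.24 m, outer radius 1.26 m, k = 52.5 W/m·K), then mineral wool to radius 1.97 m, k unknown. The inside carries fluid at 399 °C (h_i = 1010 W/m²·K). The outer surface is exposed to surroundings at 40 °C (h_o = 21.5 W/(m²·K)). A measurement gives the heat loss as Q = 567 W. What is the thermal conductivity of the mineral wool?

k = 0.0360 W/m·K

ΣR = ΔT/Q = |399 − 40|/567 = 0.6332 K/W
Known resistances:
  R_conv,in = 1/(4πr²h) = 1/(4π·1.24²·1010) = 5.124×10^-5 K/W
  R_carbon steel = (1/1.24 − 1/1.26)/(4πk) = 0.01280/(4π·52.5) = 1.940×10^-5 K/W
  R_conv,out = 1/(4πr²h) = 1/(4π·1.97²·21.5) = 9.537×10^-4 K/W
R_mineral wool = ΣR − ΣR_known = 0.6332 − 0.001024 = 0.6322 K/W
(1/r₁−1/r₂)/(4πk) = 0.6322 ⇒ k = 0.2860/(4π·0.6322) = 0.0360 W/m·K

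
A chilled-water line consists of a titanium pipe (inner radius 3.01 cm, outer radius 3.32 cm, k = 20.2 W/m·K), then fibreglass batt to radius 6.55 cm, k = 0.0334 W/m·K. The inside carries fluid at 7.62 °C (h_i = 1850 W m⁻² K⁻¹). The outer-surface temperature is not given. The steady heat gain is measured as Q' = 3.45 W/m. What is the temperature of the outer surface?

T_out = 18.8 °C

Sum the resistances:
  R'_conv,in = 1/(2πr h) = 1/(2π·0.0301·1850) = 0.002858 m·K/W
  R'_titanium = ln(0.0332/0.0301)/(2πk) = 0.09802/(2π·20.2) = 7.723×10^-4 m·K/W
  R'_fibreglass batt = ln(0.0655/0.0332)/(2πk) = 0.6795/(2π·0.0334) = 3.238 m·K/W
ΣR = 3.242 m·K/W
ΔT = Q'·ΣR = 3.45 × 3.242 = 11.18 K
Heat flows inward, so T_out = T_in + ΔT = 7.62 + 11.18 = 18.8 °C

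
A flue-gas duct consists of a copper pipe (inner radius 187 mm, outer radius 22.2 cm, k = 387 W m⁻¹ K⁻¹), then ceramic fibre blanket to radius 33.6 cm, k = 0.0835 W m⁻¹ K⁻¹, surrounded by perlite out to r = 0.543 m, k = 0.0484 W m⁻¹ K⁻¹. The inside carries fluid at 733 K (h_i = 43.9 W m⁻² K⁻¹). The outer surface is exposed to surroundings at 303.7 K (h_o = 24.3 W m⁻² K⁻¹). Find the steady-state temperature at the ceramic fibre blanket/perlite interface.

T = 588 K

Resistance network (inner→outer):
  R'_conv,in = 1/(2πr h) = 1/(2π·0.187·43.9) = 0.01939 m·K/W
  R'_copper = ln(0.222/0.187)/(2πk) = 0.1716/(2π·387) = 7.056×10^-5 m·K/W
  R'_ceramic fibre blanket = ln(0.336/0.222)/(2πk) = 0.4144/(2π·0.0835) = 0.7899 m·K/W
  R'_perlite = ln(0.543/0.336)/(2πk) = 0.4800/(2π·0.0484) = 1.578 m·K/W
  R'_conv,out = 1/(2πr h) = 1/(2π·0.543·24.3) = 0.01206 m·K/W
ΣR = 0.01939 + 7.056×10^-5 + 0.7899 + 1.578 + 0.01206 = 2.399 m·K/W
Q' = ΔT/ΣR = (733 K − 303.7 K)/2.399 = 178.9 W/m
From the inner boundary to the ceramic fibre blanket/perlite interface, ΣR_partial = 0.8094 m·K/W.
T_interface = T_in − Q'·ΣR_partial = 733 K − (178.9)(0.8094) = 588 K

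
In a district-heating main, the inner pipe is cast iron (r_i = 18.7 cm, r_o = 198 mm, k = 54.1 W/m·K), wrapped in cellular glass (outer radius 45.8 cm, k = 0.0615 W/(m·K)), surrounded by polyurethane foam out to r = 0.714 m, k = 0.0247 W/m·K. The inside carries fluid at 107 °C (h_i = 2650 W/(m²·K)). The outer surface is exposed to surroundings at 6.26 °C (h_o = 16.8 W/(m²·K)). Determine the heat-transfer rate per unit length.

Treat each layer as a resistance in series:
  R'_conv,in = 1/(2πr h) = 1/(2π·0.187·2650) = 3.212×10^-4 m·K/W
  R'_cast iron = ln(0.198/0.187)/(2πk) = 0.05716/(2π·54.1) = 1.682×10^-4 m·K/W
  R'_cellular glass = ln(0.458/0.198)/(2πk) = 0.8386/(2π·0.0615) = 2.170 m·K/W
  R'_polyurethane foam = ln(0.714/0.458)/(2πk) = 0.4440/(2π·0.0247) = 2.861 m·K/W
  R'_conv,out = 1/(2πr h) = 1/(2π·0.714·16.8) = 0.01327 m·K/W
ΣR = 3.212×10^-4 + 1.682×10^-4 + 2.170 + 2.861 + 0.01327 = 5.045 m·K/W
Q' = ΔT/ΣR = (107 °C − 6.26 °C)/5.045 = 20.0 W/m

Q' = 20.0 W/m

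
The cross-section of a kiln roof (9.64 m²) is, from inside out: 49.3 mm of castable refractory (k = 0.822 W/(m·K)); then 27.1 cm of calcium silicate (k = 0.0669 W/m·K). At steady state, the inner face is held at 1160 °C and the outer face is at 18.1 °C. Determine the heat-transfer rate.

Resistance network (inner→outer):
  R_castable refractory = L/(kA) = 0.0493/(0.822·9.64) = 0.006222 K/W
  R_calcium silicate = L/(kA) = 0.271/(0.0669·9.64) = 0.4202 K/W
ΣR = 0.006222 + 0.4202 = 0.4264 K/W
Q = ΔT/ΣR = (1160 °C − 18.1 °C)/0.4264 = 2680 W

Q = 2.68 kW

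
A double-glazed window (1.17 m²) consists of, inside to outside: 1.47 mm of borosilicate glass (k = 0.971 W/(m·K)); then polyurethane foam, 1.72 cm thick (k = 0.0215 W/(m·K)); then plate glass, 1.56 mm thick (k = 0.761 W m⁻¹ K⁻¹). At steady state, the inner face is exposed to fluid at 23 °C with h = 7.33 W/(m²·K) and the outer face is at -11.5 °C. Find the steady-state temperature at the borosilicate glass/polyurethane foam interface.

Resistance network (inner→outer):
  R_conv,in = 1/(hA) = 1/(7.33·1.17) = 0.1166 K/W
  R_borosilicate glass = L/(kA) = 0.00147/(0.971·1.17) = 0.001294 K/W
  R_polyurethane foam = L/(kA) = 0.0172/(0.0215·1.17) = 0.6838 K/W
  R_plate glass = L/(kA) = 0.00156/(0.761·1.17) = 0.001752 K/W
ΣR = 0.1166 + 0.001294 + 0.6838 + 0.001752 = 0.8034 K/W
Q = ΔT/ΣR = (23 °C − -11.5 °C)/0.8034 = 42.94 W
From the inner boundary to the borosilicate glass/polyurethane foam interface, ΣR_partial = 0.1179 K/W.
T_interface = T_in − Q·ΣR_partial = 23 °C − (42.94)(0.1179) = 17.9 °C

T = 17.9 °C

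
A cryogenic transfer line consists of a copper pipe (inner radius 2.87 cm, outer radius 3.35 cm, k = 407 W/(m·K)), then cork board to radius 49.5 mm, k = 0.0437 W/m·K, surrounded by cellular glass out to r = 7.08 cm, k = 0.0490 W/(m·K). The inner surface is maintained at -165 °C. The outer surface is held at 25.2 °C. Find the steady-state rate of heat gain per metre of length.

Q' = 73.6 W/m

Resistance network (inner→outer):
  R'_copper = ln(0.0335/0.0287)/(2πk) = 0.1546/(2π·407) = 6.047×10^-5 m·K/W
  R'_cork board = ln(0.0495/0.0335)/(2πk) = 0.3904/(2π·0.0437) = 1.422 m·K/W
  R'_cellular glass = ln(0.0708/0.0495)/(2πk) = 0.3579/(2π·0.0490) = 1.162 m·K/W
ΣR = 6.047×10^-5 + 1.422 + 1.162 = 2.584 m·K/W
Q' = ΔT/ΣR = (-165 °C − 25.2 °C)/2.584 = -73.6 W/m
(Negative Q' ⇒ heat flows inward; heat gain = 73.6 W/m.)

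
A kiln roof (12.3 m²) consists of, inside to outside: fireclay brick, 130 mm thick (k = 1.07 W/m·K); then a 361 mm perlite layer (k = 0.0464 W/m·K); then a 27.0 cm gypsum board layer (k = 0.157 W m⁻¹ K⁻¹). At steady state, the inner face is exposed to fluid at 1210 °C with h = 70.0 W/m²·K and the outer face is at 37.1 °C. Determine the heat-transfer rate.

Q = 1500 W

Resistance network (inner→outer):
  R_conv,in = 1/(hA) = 1/(70.0·12.3) = 0.001161 K/W
  R_fireclay brick = L/(kA) = 0.130/(1.07·12.3) = 0.009878 K/W
  R_perlite = L/(kA) = 0.361/(0.0464·12.3) = 0.6325 K/W
  R_gypsum board = L/(kA) = 0.270/(0.157·12.3) = 0.1398 K/W
ΣR = 0.001161 + 0.009878 + 0.6325 + 0.1398 = 0.7833 K/W
Q = ΔT/ΣR = (1210 °C − 37.1 °C)/0.7833 = 1500 W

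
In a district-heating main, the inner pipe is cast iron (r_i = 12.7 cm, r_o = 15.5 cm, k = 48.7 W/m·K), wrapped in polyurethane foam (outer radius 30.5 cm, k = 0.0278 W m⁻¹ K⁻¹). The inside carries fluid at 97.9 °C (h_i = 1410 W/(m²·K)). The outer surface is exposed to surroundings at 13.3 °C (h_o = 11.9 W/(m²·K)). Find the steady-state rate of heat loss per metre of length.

Q' = 21.6 W/m

Resistance network (inner→outer):
  R'_conv,in = 1/(2πr h) = 1/(2π·0.127·1410) = 8.888×10^-4 m·K/W
  R'_cast iron = ln(0.155/0.127)/(2πk) = 0.1992/(2π·48.7) = 6.511×10^-4 m·K/W
  R'_polyurethane foam = ln(0.305/0.155)/(2πk) = 0.6769/(2π·0.0278) = 3.875 m·K/W
  R'_conv,out = 1/(2πr h) = 1/(2π·0.305·11.9) = 0.04385 m·K/W
ΣR = 8.888×10^-4 + 6.511×10^-4 + 3.875 + 0.04385 = 3.920 m·K/W
Q' = ΔT/ΣR = (97.9 °C − 13.3 °C)/3.920 = 21.6 W/m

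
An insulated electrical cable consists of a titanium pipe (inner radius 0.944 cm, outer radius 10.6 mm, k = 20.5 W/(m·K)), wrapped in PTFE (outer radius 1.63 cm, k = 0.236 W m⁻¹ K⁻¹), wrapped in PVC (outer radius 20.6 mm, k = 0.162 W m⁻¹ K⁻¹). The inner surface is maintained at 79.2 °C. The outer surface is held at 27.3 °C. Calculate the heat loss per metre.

Treat each layer as a resistance in series:
  R'_titanium = ln(0.0106/0.00944)/(2πk) = 0.1159/(2π·20.5) = 8.998×10^-4 m·K/W
  R'_PTFE = ln(0.0163/0.0106)/(2πk) = 0.4303/(2π·0.236) = 0.2902 m·K/W
  R'_PVC = ln(0.0206/0.0163)/(2πk) = 0.2341/(2π·0.162) = 0.2300 m·K/W
ΣR = 8.998×10^-4 + 0.2902 + 0.2300 = 0.5211 m·K/W
Q' = ΔT/ΣR = (79.2 °C − 27.3 °C)/0.5211 = 99.6 W/m

Q' = 99.6 W/m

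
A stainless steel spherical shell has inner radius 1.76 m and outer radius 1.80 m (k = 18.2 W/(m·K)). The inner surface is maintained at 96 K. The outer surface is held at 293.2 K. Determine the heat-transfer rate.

Q = 4πk·ΔT/(1/r₁ − 1/r₂) = 4π × 18.2 × 197.2 / (1/1.76 − 1/1.80) = 3.57×10^6 W

Q = 3570 kW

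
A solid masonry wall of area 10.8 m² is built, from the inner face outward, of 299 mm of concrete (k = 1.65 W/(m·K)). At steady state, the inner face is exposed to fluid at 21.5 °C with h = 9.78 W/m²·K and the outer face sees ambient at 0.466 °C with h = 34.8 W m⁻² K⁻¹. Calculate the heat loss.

Treat each layer as a resistance in series:
  R_conv,in = 1/(hA) = 1/(9.78·10.8) = 0.009468 K/W
  R_concrete = L/(kA) = 0.299/(1.65·10.8) = 0.01678 K/W
  R_conv,out = 1/(hA) = 1/(34.8·10.8) = 0.002661 K/W
ΣR = 0.009468 + 0.01678 + 0.002661 = 0.02891 K/W
Q = ΔT/ΣR = (21.5 °C − 0.466 °C)/0.02891 = 728 W

Q = 728 W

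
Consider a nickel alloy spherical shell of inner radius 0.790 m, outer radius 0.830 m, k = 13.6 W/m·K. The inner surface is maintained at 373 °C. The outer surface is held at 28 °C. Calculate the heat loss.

Q = 4πk·ΔT/(1/r₁ − 1/r₂) = 4π × 13.6 × 345 / (1/0.790 − 1/0.830) = 9.67×10^5 W

Q = 967 kW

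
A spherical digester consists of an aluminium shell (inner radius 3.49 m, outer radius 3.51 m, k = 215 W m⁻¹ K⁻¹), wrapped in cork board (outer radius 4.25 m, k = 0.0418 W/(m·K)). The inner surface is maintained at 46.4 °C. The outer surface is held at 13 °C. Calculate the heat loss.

Treat each layer as a resistance in series:
  R_aluminium = (1/3.49 − 1/3.51)/(4πk) = 0.001633/(4π·215) = 6.043×10^-7 K/W
  R_cork board = (1/3.51 − 1/4.25)/(4πk) = 0.04961/(4π·0.0418) = 0.09444 K/W
ΣR = 6.043×10^-7 + 0.09444 = 0.09444 K/W
Q = ΔT/ΣR = (46.4 °C − 13 °C)/0.09444 = 354 W

Q = 354 W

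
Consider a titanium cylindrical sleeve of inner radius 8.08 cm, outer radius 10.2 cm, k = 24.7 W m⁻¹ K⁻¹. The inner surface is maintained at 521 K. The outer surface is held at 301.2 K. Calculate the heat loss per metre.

Q' = 2πk·ΔT/ln(r₂/r₁) = 2π × 24.7 × 219.8 / ln(0.102/0.0808) = 1.46×10^5 W/m

Q' = 146 kW/m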